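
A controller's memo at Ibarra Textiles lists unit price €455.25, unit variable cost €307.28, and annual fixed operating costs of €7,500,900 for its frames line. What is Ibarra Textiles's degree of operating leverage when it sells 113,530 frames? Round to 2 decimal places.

1.81

At 113,530 units, contribution = 113,530 × €147.97 = €16,799,034.10.
Operating income = contribution − fixed costs = €16,799,034.10 − €7,500,900 = €9,298,134.10.
So DOL = total CM / EBIT = €16,799,034.10 / €9,298,134.10 = 1.8067.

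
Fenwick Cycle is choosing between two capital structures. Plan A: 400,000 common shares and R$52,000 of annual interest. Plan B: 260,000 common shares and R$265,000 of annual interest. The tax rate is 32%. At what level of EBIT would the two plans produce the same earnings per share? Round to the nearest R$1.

At indifference, (EBIT − 52,000)(1 − t)/400,000 = (EBIT − 265,000)(1 − t)/260,000.
The (1 − t) factor cancels: (EBIT − 52,000) × 260,000 = (EBIT − 265,000) × 400,000.
EBIT × (400,000 − 260,000) = 265,000 × 400,000 − 52,000 × 260,000 = 92,480,000,000, so EBIT = 92,480,000,000 ÷ 140,000 = 660,571.43.

R$660,571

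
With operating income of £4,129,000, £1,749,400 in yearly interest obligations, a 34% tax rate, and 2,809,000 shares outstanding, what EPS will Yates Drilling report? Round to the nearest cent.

£0.56

Interest = £1,749,400.00, so EBT = £4,129,000 − £1,749,400.00 = £2,379,600.00.
Net income = £2,379,600.00 × (1 − 0.34) = £1,570,536.00.
EPS = £1,570,536.00 ÷ 2,809,000 = £0.56.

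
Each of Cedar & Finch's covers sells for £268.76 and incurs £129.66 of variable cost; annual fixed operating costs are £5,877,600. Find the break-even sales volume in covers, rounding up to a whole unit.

42,255 covers

Each unit contributes £268.76 − £129.66 = £139.10.
Break-even Q = £5,877,600 / £139.10 = 42,254.49 → 42,255 covers.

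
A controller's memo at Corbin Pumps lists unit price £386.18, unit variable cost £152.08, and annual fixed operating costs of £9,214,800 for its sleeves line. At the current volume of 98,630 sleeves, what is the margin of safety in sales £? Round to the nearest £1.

Each unit contributes £386.18 − £152.08 = £234.10. Break-even units = £9,214,800 ÷ £234.10 = 39,362.67; break-even revenue = 39,362.67 × £386.18 = £15,201,074.17.
Current sales = 98,630 × £386.18 = £38,088,933.40.
Margin of safety = £38,088,933.40 − £15,201,074.17 = £22,887,859.

£22,887,859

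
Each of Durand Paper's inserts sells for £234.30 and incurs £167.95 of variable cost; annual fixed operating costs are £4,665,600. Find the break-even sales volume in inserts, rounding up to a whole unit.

70,319 inserts

Unit CM = price − variable cost = £234.30 − £167.95 = £66.35.
Break-even volume = fixed costs ÷ CM per unit = £4,665,600 ÷ £66.35 = 70,318.01, so 70,319 inserts.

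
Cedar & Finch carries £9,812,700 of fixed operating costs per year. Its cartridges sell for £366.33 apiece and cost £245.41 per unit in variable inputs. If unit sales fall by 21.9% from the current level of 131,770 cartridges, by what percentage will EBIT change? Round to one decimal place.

-57.0%

At 131,770 units, contribution = 131,770 × £120.92 = £15,933,628.40.
Operating income = contribution − fixed costs = £15,933,628.40 − £9,812,700 = £6,120,928.40.
So DOL = total CM / EBIT = £15,933,628.40 / £6,120,928.40 = 2.6031.
Operating income changes by 2.6031 × -21.9% = -57.0%.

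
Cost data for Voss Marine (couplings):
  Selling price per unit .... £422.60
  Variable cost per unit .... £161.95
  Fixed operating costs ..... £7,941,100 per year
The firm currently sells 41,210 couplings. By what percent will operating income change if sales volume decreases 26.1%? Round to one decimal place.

-100.1%

At 41,210 units, contribution = 41,210 × £260.65 = £10,741,386.50.
Subtracting fixed costs: EBIT = £10,741,386.50 − £7,941,100 = £2,800,286.50.
DOL = contribution ÷ EBIT = £10,741,386.50 ÷ £2,800,286.50 = 3.8358.
%ΔEBIT = DOL × %ΔSales = 3.8358 × -26.1% = -100.1%.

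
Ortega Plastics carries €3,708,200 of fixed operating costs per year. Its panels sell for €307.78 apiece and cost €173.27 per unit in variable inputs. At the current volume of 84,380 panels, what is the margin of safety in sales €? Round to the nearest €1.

€17,485,533

Contribution margin per unit = €307.78 − €173.27 = €134.51. Break-even units = €3,708,200 ÷ €134.51 = 27,568.21; break-even revenue = 27,568.21 × €307.78 = €8,484,943.84.
Current sales = 84,380 × €307.78 = €25,970,476.40.
Margin of safety = €25,970,476.40 − €8,484,943.84 = €17,485,533.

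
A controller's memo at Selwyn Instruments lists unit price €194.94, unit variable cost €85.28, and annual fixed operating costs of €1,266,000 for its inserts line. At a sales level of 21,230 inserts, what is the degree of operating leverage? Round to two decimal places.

2.19

At 21,230 units, contribution = 21,230 × €109.66 = €2,328,081.80.
Operating income = contribution − fixed costs = €2,328,081.80 − €1,266,000 = €1,062,081.80.
So DOL = total CM / EBIT = €2,328,081.80 / €1,062,081.80 = 2.1920.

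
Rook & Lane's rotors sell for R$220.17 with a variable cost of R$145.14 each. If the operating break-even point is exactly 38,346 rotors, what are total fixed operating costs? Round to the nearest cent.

R$2,877,100.38

Each unit contributes R$220.17 − R$145.14 = R$75.03.
Since BE = FC / CM, FC = 38,346 × R$75.03 = R$2,877,100.38.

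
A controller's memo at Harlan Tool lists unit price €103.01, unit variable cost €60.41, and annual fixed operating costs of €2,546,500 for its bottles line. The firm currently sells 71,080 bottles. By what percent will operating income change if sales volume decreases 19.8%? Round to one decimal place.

-124.5%

Contribution at this volume is 71,080 × €42.60 = €3,028,008.00.
Subtracting fixed costs: EBIT = €3,028,008.00 − €2,546,500 = €481,508.00.
So DOL = total CM / EBIT = €3,028,008.00 / €481,508.00 = 6.2886.
Operating income changes by 6.2886 × -19.8% = -124.5%.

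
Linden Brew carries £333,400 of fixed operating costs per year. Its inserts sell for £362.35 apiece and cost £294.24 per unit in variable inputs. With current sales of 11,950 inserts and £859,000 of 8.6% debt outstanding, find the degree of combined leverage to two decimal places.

Total contribution margin = 11,950 × £68.11 = £813,914.50.
EBIT = £813,914.50 − £333,400 = £480,514.50. Interest = £73,874.00.
DOL = £813,914.50 ÷ £480,514.50 = 1.6938; DFL = £480,514.50 ÷ £406,640.50 = 1.1817.
DCL = DOL × DFL = 1.6938 × 1.1817 = 2.0016.

2.00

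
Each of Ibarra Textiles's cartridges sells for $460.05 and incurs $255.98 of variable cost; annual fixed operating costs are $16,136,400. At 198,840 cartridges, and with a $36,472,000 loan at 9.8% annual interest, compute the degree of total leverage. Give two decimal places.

1.94

At 198,840 units, contribution = 198,840 × $204.07 = $40,577,278.80.
Subtracting fixed costs: EBIT = $40,577,278.80 − $16,136,400 = $24,440,878.80. Interest = $3,574,256.00.
DOL = $40,577,278.80 ÷ $24,440,878.80 = 1.6602; DFL = $24,440,878.80 ÷ $20,866,622.80 = 1.1713.
Combined leverage = 1.6602 × 1.1713 = 1.9446.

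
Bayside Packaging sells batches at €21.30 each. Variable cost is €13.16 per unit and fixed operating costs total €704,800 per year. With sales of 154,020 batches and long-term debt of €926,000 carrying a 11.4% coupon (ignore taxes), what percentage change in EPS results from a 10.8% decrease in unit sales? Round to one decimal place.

At 154,020 units, contribution = 154,020 × €8.14 = €1,253,722.80.
Operating income = contribution − fixed costs = €1,253,722.80 − €704,800 = €548,922.80.
Interest = €105,564.00, so EBIT − I = €443,358.80.
DCL = total CM / (EBIT − I) = €1,253,722.80 / €443,358.80 = 2.8278.
EPS therefore changes by 2.8278 × (-10.8%) = -30.5%.

-30.5%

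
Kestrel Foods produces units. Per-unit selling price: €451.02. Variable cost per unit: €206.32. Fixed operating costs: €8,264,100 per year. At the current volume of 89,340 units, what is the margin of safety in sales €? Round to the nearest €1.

€25,062,111

Unit CM = price − variable cost = €451.02 − €206.32 = €244.70. Break-even units = €8,264,100 ÷ €244.70 = 33,772.37; break-even revenue = 33,772.37 × €451.02 = €15,232,016.27.
Current sales = 89,340 × €451.02 = €40,294,126.80.
Margin of safety = €40,294,126.80 − €15,232,016.27 = €25,062,111.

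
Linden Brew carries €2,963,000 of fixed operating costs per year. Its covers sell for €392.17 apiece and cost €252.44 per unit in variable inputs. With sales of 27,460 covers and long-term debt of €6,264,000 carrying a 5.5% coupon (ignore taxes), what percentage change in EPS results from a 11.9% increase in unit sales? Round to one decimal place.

+86.2%

Total contribution margin = 27,460 × €139.73 = €3,836,985.80.
Operating income = contribution − fixed costs = €3,836,985.80 − €2,963,000 = €873,985.80.
After interest of €344,520.00, pre-tax earnings = €529,465.80.
Degree of combined leverage = contribution ÷ (EBIT − I) = €3,836,985.80 ÷ €529,465.80 = 7.2469.
%ΔEPS = DCL × %ΔSales = 7.2469 × +11.9% = +86.2%.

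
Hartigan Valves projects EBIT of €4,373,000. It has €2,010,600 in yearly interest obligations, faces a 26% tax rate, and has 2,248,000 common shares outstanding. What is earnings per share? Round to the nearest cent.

€0.78

Pre-tax income = €4,373,000 − €2,010,600.00 = €2,362,400.00.
Net income = €2,362,400.00 × (1 − 0.26) = €1,748,176.00.
EPS = €1,748,176.00 ÷ 2,248,000 = €0.78.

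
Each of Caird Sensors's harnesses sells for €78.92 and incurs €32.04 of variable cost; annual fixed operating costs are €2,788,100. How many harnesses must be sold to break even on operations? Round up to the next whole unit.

59,474 harnesses

Unit CM = price − variable cost = €78.92 − €32.04 = €46.88.
Break-even Q = €2,788,100 / €46.88 = 59,473.12 → 59,474 harnesses.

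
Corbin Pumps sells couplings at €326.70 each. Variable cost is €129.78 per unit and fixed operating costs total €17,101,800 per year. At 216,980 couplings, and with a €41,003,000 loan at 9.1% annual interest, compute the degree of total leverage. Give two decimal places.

Total contribution margin = 216,980 × €196.92 = €42,727,701.60.
Subtracting fixed costs: EBIT = €42,727,701.60 − €17,101,800 = €25,625,901.60. Interest = €3,731,273.00, so EBIT − I = €21,894,628.60.
Degree of total leverage = total CM / (EBIT − interest) = €42,727,701.60 / €21,894,628.60 = 1.9515.

1.95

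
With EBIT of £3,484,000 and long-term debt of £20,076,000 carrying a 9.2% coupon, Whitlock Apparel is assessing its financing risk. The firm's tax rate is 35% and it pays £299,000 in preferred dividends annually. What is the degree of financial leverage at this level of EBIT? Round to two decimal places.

Interest = £1,846,992.00.
Preferred dividends grossed up pre-tax: £299,000 / (1 − 0.35) = £460,000.00.
DFL = EBIT ÷ [EBIT − I − D_p/(1−t)] = £3,484,000 ÷ [£3,484,000 − £1,846,992.00 − £460,000.00] = £3,484,000 ÷ £1,177,008.00 = 2.9600.

2.96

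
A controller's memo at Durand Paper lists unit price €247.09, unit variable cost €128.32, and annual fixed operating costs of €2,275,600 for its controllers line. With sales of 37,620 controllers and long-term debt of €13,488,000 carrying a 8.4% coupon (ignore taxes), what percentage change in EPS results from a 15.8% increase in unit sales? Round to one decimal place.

Contribution at this volume is 37,620 × €118.77 = €4,468,127.40.
Subtracting fixed costs: EBIT = €4,468,127.40 − €2,275,600 = €2,192,527.40.
After interest of €1,132,992.00, pre-tax earnings = €1,059,535.40.
Degree of combined leverage = contribution ÷ (EBIT − I) = €4,468,127.40 ÷ €1,059,535.40 = 4.2171.
EPS therefore changes by 4.2171 × (+15.8%) = +66.6%.

+66.6%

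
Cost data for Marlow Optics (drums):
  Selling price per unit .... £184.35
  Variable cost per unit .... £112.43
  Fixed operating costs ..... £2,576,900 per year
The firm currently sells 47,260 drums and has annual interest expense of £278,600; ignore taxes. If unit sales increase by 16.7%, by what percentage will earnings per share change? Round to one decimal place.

At 47,260 units, contribution = 47,260 × £71.92 = £3,398,939.20.
EBIT = £3,398,939.20 − £2,576,900 = £822,039.20.
Interest = £278,600.00, so EBIT − I = £543,439.20.
DCL = total CM / (EBIT − I) = £3,398,939.20 / £543,439.20 = 6.2545.
%ΔEPS = DCL × %ΔSales = 6.2545 × +16.7% = +104.5%.

+104.5%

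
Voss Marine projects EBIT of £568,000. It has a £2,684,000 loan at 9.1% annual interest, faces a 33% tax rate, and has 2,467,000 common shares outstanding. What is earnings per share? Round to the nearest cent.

£0.09

Interest = £244,244.00, so EBT = £568,000 − £244,244.00 = £323,756.00.
Net income = £323,756.00 × (1 − 0.33) = £216,916.52.
EPS = £216,916.52 ÷ 2,467,000 = £0.09.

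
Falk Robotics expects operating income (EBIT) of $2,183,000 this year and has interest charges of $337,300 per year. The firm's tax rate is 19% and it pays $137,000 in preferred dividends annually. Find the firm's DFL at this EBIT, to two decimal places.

1.30

Annual interest charges come to $337,300.00.
Preferred dividends grossed up pre-tax: $137,000 / (1 − 0.19) = $169,135.80.
DFL = EBIT ÷ [EBIT − I − D_p/(1−t)] = $2,183,000 ÷ [$2,183,000 − $337,300.00 − $169,135.80] = $2,183,000 ÷ $1,676,564.20 = 1.3021.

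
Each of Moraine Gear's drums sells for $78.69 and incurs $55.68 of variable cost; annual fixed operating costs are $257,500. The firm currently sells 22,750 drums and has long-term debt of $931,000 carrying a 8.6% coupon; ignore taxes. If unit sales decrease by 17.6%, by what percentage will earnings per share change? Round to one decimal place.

Total contribution margin = 22,750 × $23.01 = $523,477.50.
Subtracting fixed costs: EBIT = $523,477.50 − $257,500 = $265,977.50.
Interest = $80,066.00, so EBIT − I = $185,911.50.
DCL = total CM / (EBIT − I) = $523,477.50 / $185,911.50 = 2.8157.
%ΔEPS = DCL × %ΔSales = 2.8157 × -17.6% = -49.6%.

-49.6%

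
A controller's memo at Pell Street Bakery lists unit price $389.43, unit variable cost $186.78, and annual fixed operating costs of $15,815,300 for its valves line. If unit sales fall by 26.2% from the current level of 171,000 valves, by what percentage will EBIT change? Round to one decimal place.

Total contribution margin = 171,000 × $202.65 = $34,653,150.00.
Subtracting fixed costs: EBIT = $34,653,150.00 − $15,815,300 = $18,837,850.00.
Degree of operating leverage = $34,653,150.00 / $18,837,850.00 = 1.8395.
Operating income changes by 1.8395 × -26.2% = -48.2%.

-48.2%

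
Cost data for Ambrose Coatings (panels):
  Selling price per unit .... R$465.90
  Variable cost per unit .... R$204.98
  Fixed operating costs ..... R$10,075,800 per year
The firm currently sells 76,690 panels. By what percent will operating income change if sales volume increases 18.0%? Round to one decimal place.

At 76,690 units, contribution = 76,690 × R$260.92 = R$20,009,954.80.
EBIT = R$20,009,954.80 − R$10,075,800 = R$9,934,154.80.
So DOL = total CM / EBIT = R$20,009,954.80 / R$9,934,154.80 = 2.0143.
Operating income changes by 2.0143 × +18.0% = +36.3%.

+36.3%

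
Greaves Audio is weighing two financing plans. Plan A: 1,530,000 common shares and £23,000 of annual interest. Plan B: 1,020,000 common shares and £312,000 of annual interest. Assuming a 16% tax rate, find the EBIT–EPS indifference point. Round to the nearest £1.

£890,000

At indifference, (EBIT − 23,000)(1 − t)/1,530,000 = (EBIT − 312,000)(1 − t)/1,020,000.
The (1 − t) factor cancels: (EBIT − 23,000) × 1,020,000 = (EBIT − 312,000) × 1,530,000.
EBIT × (1,530,000 − 1,020,000) = 312,000 × 1,530,000 − 23,000 × 1,020,000 = 453,900,000,000, so EBIT = 453,900,000,000 ÷ 510,000 = 890,000.00.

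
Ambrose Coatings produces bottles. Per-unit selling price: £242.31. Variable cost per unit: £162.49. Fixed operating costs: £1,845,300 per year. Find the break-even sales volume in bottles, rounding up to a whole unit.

23,119 bottles

Each unit contributes £242.31 − £162.49 = £79.82.
Units to break even: £1,845,300 ÷ £79.82 = 23,118.27, rounded up to 23,119.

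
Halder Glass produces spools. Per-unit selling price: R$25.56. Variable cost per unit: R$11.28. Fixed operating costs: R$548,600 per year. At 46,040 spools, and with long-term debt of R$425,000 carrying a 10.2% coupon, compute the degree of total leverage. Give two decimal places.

10.04

Contribution at this volume is 46,040 × R$14.28 = R$657,451.20.
Subtracting fixed costs: EBIT = R$657,451.20 − R$548,600 = R$108,851.20. Interest = R$43,350.00.
DOL = R$657,451.20 ÷ R$108,851.20 = 6.0399; DFL = R$108,851.20 ÷ R$65,501.20 = 1.6618.
Combined leverage = 6.0399 × 1.6618 = 10.0371.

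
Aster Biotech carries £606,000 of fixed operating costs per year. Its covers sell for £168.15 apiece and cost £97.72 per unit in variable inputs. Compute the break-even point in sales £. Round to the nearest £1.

£1,446,811

CM per unit = £168.15 − £97.72 = £70.43; CM ratio = £70.43 / £168.15 = 0.4189.
Break-even revenue = fixed costs × price ÷ CM = £606,000 × £168.15 ÷ £70.43 = £1,446,811.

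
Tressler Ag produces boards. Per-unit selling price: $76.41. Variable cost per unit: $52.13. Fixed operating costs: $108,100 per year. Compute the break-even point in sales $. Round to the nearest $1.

CM per unit = $76.41 − $52.13 = $24.28; CM ratio = $24.28 / $76.41 = 0.3178.
Break-even sales = FC ÷ CM ratio = $108,100 × $76.41 / $24.28 = $340,194.

$340,194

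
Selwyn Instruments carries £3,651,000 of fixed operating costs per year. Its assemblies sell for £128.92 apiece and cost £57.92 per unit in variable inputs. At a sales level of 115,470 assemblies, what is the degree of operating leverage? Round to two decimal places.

Contribution at this volume is 115,470 × £71.00 = £8,198,370.00.
EBIT = £8,198,370.00 − £3,651,000 = £4,547,370.00.
So DOL = total CM / EBIT = £8,198,370.00 / £4,547,370.00 = 1.8029.

1.80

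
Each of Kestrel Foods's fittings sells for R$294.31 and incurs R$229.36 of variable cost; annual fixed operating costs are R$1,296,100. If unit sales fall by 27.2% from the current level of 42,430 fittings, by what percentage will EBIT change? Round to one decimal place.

-51.4%

At 42,430 units, contribution = 42,430 × R$64.95 = R$2,755,828.50.
EBIT = R$2,755,828.50 − R$1,296,100 = R$1,459,728.50.
Degree of operating leverage = R$2,755,828.50 / R$1,459,728.50 = 1.8879.
Operating income changes by 1.8879 × -27.2% = -51.4%.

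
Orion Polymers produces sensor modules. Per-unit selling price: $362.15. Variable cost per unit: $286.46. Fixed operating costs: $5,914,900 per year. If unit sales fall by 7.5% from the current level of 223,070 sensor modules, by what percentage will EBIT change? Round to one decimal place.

Contribution at this volume is 223,070 × $75.69 = $16,884,168.30.
EBIT = $16,884,168.30 − $5,914,900 = $10,969,268.30.
Degree of operating leverage = $16,884,168.30 / $10,969,268.30 = 1.5392.
So EBIT moves 1.5392 × (-7.5%) = -11.5%.

-11.5%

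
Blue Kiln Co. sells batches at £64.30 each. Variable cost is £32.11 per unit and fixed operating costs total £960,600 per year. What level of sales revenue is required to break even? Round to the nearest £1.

CM per unit = £64.30 − £32.11 = £32.19; CM ratio = £32.19 / £64.30 = 0.5006.
Break-even sales = FC ÷ CM ratio = £960,600 × £64.30 / £32.19 = £1,918,813.

£1,918,813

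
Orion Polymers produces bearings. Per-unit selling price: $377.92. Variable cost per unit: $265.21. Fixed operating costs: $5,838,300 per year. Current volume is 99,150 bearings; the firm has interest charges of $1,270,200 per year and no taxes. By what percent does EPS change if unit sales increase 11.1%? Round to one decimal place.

+30.5%

Total contribution margin = 99,150 × $112.71 = $11,175,196.50.
EBIT = $11,175,196.50 − $5,838,300 = $5,336,896.50.
Interest = $1,270,200.00, so EBIT − I = $4,066,696.50.
Degree of combined leverage = contribution ÷ (EBIT − I) = $11,175,196.50 ÷ $4,066,696.50 = 2.7480.
EPS therefore changes by 2.7480 × (+11.1%) = +30.5%.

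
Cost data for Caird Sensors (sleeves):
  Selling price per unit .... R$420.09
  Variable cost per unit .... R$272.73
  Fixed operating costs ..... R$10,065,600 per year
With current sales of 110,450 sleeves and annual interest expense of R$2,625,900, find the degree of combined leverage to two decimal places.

Contribution at this volume is 110,450 × R$147.36 = R$16,275,912.00.
Operating income = contribution − fixed costs = R$16,275,912.00 − R$10,065,600 = R$6,210,312.00. Interest = R$2,625,900.00.
DOL = R$16,275,912.00 ÷ R$6,210,312.00 = 2.6208; DFL = R$6,210,312.00 ÷ R$3,584,412.00 = 1.7326.
Combined leverage = 2.6208 × 1.7326 = 4.5408.

4.54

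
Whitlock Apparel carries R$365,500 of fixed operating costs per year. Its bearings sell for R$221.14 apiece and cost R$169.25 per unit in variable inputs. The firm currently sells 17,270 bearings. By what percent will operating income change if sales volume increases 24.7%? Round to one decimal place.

+41.7%

Contribution at this volume is 17,270 × R$51.89 = R$896,140.30.
Subtracting fixed costs: EBIT = R$896,140.30 − R$365,500 = R$530,640.30.
Degree of operating leverage = R$896,140.30 / R$530,640.30 = 1.6888.
Operating income changes by 1.6888 × +24.7% = +41.7%.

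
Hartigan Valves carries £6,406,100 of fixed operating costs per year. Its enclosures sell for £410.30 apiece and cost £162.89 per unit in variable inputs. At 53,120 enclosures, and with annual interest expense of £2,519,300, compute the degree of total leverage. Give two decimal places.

Total contribution margin = 53,120 × £247.41 = £13,142,419.20.
Operating income = contribution − fixed costs = £13,142,419.20 − £6,406,100 = £6,736,319.20. Interest = £2,519,300.00, so EBIT − I = £4,217,019.20.
Degree of total leverage = total CM / (EBIT − interest) = £13,142,419.20 / £4,217,019.20 = 3.1165.

3.12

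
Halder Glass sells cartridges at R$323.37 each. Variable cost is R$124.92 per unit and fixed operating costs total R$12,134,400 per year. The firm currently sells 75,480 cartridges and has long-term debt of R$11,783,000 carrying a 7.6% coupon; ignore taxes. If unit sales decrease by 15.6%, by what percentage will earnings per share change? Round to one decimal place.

-119.9%

At 75,480 units, contribution = 75,480 × R$198.45 = R$14,979,006.00.
EBIT = R$14,979,006.00 − R$12,134,400 = R$2,844,606.00.
After interest of R$895,508.00, pre-tax earnings = R$1,949,098.00.
Degree of combined leverage = contribution ÷ (EBIT − I) = R$14,979,006.00 ÷ R$1,949,098.00 = 7.6851.
EPS therefore changes by 7.6851 × (-15.6%) = -119.9%.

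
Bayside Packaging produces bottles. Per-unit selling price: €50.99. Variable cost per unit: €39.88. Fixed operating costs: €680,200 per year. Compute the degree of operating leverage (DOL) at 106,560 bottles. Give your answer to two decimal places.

2.35

At 106,560 units, contribution = 106,560 × €11.11 = €1,183,881.60.
EBIT = €1,183,881.60 − €680,200 = €503,681.60.
Degree of operating leverage = €1,183,881.60 / €503,681.60 = 2.3505.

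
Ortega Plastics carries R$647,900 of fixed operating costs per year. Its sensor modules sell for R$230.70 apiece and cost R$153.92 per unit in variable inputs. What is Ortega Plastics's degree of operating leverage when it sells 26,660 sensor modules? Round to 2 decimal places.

Total contribution margin = 26,660 × R$76.78 = R$2,046,954.80.
Subtracting fixed costs: EBIT = R$2,046,954.80 − R$647,900 = R$1,399,054.80.
DOL = contribution ÷ EBIT = R$2,046,954.80 ÷ R$1,399,054.80 = 1.4631.

1.46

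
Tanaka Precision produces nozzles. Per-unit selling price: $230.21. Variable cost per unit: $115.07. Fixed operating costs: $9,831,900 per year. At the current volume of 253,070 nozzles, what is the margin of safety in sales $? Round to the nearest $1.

$38,601,422

Contribution margin per unit = $230.21 − $115.07 = $115.14. Break-even units = $9,831,900 ÷ $115.14 = 85,390.83; break-even revenue = 85,390.83 × $230.21 = $19,657,822.64.
Actual sales revenue = 253,070 × $230.21 = $58,259,244.70.
Margin of safety = $58,259,244.70 − $19,657,822.64 = $38,601,422.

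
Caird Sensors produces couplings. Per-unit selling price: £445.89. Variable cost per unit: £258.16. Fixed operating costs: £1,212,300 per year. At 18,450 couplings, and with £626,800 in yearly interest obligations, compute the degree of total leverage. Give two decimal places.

At 18,450 units, contribution = 18,450 × £187.73 = £3,463,618.50.
Subtracting fixed costs: EBIT = £3,463,618.50 − £1,212,300 = £2,251,318.50. Interest = £626,800.00.
DOL = £3,463,618.50 ÷ £2,251,318.50 = 1.5385; DFL = £2,251,318.50 ÷ £1,624,518.50 = 1.3858.
Combined leverage = 1.5385 × 1.3858 = 2.1321.

2.13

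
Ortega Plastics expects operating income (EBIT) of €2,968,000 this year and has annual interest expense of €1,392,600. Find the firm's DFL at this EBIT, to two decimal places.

Annual interest charges come to €1,392,600.00.
Degree of financial leverage = EBIT / (EBIT − interest) = €2,968,000 / €1,575,400.00 = 1.8840.

1.88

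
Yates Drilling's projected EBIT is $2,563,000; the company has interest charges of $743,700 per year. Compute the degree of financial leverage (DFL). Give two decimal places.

1.41

Interest = $743,700.00.
Degree of financial leverage = EBIT / (EBIT − interest) = $2,563,000 / $1,819,300.00 = 1.4088.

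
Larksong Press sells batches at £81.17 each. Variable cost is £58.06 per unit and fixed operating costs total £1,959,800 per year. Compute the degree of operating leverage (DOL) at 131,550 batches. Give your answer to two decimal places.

Total contribution margin = 131,550 × £23.11 = £3,040,120.50.
EBIT = £3,040,120.50 − £1,959,800 = £1,080,320.50.
So DOL = total CM / EBIT = £3,040,120.50 / £1,080,320.50 = 2.8141.

2.81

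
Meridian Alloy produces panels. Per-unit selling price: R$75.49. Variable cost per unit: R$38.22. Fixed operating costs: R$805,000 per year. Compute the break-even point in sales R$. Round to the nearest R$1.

Contribution margin per unit = R$75.49 − R$38.22 = R$37.27, a CM ratio of R$37.27 ÷ R$75.49 = 0.4937.
Break-even revenue = fixed costs × price ÷ CM = R$805,000 × R$75.49 ÷ R$37.27 = R$1,630,519.

R$1,630,519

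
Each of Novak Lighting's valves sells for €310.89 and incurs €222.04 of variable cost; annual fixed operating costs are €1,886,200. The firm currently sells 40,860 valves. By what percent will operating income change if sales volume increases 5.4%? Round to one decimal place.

Contribution at this volume is 40,860 × €88.85 = €3,630,411.00.
Subtracting fixed costs: EBIT = €3,630,411.00 − €1,886,200 = €1,744,211.00.
Degree of operating leverage = €3,630,411.00 / €1,744,211.00 = 2.0814.
%ΔEBIT = DOL × %ΔSales = 2.0814 × +5.4% = +11.2%.

+11.2%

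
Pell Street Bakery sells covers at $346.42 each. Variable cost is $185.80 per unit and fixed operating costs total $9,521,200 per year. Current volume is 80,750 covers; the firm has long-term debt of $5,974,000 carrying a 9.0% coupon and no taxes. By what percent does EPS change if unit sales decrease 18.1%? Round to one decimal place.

-80.6%

Total contribution margin = 80,750 × $160.62 = $12,970,065.00.
EBIT = $12,970,065.00 − $9,521,200 = $3,448,865.00.
Interest = $537,660.00, so EBIT − I = $2,911,205.00.
Degree of combined leverage = contribution ÷ (EBIT − I) = $12,970,065.00 ÷ $2,911,205.00 = 4.4552.
%ΔEPS = DCL × %ΔSales = 4.4552 × -18.1% = -80.6%.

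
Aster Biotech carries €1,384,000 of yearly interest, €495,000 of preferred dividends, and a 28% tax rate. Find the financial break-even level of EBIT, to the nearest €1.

€2,071,500

Preferred dividends are paid after tax, so their pre-tax equivalent is €495,000 ÷ (1 − 0.28) = €687,500.00.
EPS = 0 when EBIT covers interest plus the pre-tax preferred burden: €1,384,000 + €687,500.00 = €2,071,500.00.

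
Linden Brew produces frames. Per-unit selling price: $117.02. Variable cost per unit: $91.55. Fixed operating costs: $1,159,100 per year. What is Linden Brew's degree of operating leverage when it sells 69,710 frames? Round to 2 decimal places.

2.88

Total contribution margin = 69,710 × $25.47 = $1,775,513.70.
Subtracting fixed costs: EBIT = $1,775,513.70 − $1,159,100 = $616,413.70.
Degree of operating leverage = $1,775,513.70 / $616,413.70 = 2.8804.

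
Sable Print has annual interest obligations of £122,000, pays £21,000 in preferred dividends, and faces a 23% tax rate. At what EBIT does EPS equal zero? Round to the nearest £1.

£149,273

Preferred dividends are paid after tax, so their pre-tax equivalent is £21,000 ÷ (1 − 0.23) = £27,272.73.
EPS = 0 when EBIT covers interest plus the pre-tax preferred burden: £122,000 + £27,272.73 = £149,272.73.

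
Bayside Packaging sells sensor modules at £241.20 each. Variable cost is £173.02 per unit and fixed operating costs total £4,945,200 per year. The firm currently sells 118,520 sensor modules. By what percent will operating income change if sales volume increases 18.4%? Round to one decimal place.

Contribution at this volume is 118,520 × £68.18 = £8,080,693.60.
Operating income = contribution − fixed costs = £8,080,693.60 − £4,945,200 = £3,135,493.60.
DOL = contribution ÷ EBIT = £8,080,693.60 ÷ £3,135,493.60 = 2.5772.
Operating income changes by 2.5772 × +18.4% = +47.4%.

+47.4%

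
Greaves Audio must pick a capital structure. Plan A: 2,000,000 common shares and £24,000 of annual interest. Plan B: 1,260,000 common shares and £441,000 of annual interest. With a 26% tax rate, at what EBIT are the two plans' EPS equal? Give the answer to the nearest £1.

Set EPS_A = EPS_B: (EBIT − £24,000)(1 − 0.26) ÷ 2,000,000 = (EBIT − £441,000)(1 − 0.26) ÷ 1,260,000.
Cancelling (1 − t) and cross-multiplying: 1,260,000·(EBIT − 24,000) = 2,000,000·(EBIT − 441,000).
EBIT × (2,000,000 − 1,260,000) = 441,000 × 2,000,000 − 24,000 × 1,260,000 = 851,760,000,000, so EBIT = 851,760,000,000 ÷ 740,000 = 1,151,027.03.

£1,151,027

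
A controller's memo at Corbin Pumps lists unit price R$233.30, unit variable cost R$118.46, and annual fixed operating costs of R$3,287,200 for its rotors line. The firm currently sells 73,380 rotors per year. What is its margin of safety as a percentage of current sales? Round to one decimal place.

Contribution margin per unit = R$233.30 − R$118.46 = R$114.84. Break-even units = R$3,287,200 ÷ R$114.84 = 28,624.17; break-even revenue = 28,624.17 × R$233.30 = R$6,678,019.51.
Actual sales revenue = 73,380 × R$233.30 = R$17,119,554.00.
Margin of safety = (R$17,119,554.00 − R$6,678,019.51) ÷ R$17,119,554.00 = 61.0%.

61.0%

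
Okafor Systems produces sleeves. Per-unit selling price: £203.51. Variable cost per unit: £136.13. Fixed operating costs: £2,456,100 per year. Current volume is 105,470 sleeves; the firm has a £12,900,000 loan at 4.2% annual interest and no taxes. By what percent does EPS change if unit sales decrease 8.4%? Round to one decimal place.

Total contribution margin = 105,470 × £67.38 = £7,106,568.60.
EBIT = £7,106,568.60 − £2,456,100 = £4,650,468.60.
After interest of £541,800.00, pre-tax earnings = £4,108,668.60.
DCL = total CM / (EBIT − I) = £7,106,568.60 / £4,108,668.60 = 1.7297.
%ΔEPS = DCL × %ΔSales = 1.7297 × -8.4% = -14.5%.

-14.5%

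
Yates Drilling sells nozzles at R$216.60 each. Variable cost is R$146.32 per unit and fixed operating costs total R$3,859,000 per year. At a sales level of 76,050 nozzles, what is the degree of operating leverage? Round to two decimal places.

At 76,050 units, contribution = 76,050 × R$70.28 = R$5,344,794.00.
Subtracting fixed costs: EBIT = R$5,344,794.00 − R$3,859,000 = R$1,485,794.00.
DOL = contribution ÷ EBIT = R$5,344,794.00 ÷ R$1,485,794.00 = 3.5973.

3.60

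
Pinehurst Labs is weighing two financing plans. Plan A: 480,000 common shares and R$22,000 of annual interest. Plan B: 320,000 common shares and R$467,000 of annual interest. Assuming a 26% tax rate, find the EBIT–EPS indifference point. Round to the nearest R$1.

Set EPS_A = EPS_B: (EBIT − R$22,000)(1 − 0.26) ÷ 480,000 = (EBIT − R$467,000)(1 − 0.26) ÷ 320,000.
Cancelling (1 − t) and cross-multiplying: 320,000·(EBIT − 22,000) = 480,000·(EBIT − 467,000).
Solving, EBIT = (467,000·480,000 − 22,000·320,000) / (480,000 − 320,000) = 217,120,000,000 / 160,000 = 1,357,000.00.

R$1,357,000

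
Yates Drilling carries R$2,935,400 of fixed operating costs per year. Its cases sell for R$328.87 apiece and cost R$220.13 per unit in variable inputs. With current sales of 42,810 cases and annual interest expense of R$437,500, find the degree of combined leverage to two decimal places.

3.63

At 42,810 units, contribution = 42,810 × R$108.74 = R$4,655,159.40.
Subtracting fixed costs: EBIT = R$4,655,159.40 − R$2,935,400 = R$1,719,759.40. Interest = R$437,500.00.
DOL = R$4,655,159.40 ÷ R$1,719,759.40 = 2.7069; DFL = R$1,719,759.40 ÷ R$1,282,259.40 = 1.3412.
Combined leverage = 2.7069 × 1.3412 = 3.6305.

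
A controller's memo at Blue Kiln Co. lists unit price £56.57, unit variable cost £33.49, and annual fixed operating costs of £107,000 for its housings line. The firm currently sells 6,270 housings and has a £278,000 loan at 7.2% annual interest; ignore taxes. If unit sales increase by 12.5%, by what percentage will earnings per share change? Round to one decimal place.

+102.2%

Total contribution margin = 6,270 × £23.08 = £144,711.60.
EBIT = £144,711.60 − £107,000 = £37,711.60.
Interest = £20,016.00, so EBIT − I = £17,695.60.
Degree of combined leverage = contribution ÷ (EBIT − I) = £144,711.60 ÷ £17,695.60 = 8.1778.
EPS therefore changes by 8.1778 × (+12.5%) = +102.2%.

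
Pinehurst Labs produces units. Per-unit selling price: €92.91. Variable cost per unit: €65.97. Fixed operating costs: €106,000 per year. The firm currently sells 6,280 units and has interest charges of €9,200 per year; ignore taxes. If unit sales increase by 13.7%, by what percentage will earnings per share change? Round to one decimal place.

+42.9%

Contribution at this volume is 6,280 × €26.94 = €169,183.20.
Operating income = contribution − fixed costs = €169,183.20 − €106,000 = €63,183.20.
After interest of €9,200.00, pre-tax earnings = €53,983.20.
Degree of combined leverage = contribution ÷ (EBIT − I) = €169,183.20 ÷ €53,983.20 = 3.1340.
EPS therefore changes by 3.1340 × (+13.7%) = +42.9%.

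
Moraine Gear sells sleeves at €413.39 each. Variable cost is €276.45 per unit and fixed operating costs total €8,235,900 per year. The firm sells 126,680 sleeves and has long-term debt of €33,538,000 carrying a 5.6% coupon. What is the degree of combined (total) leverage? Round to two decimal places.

2.40

Total contribution margin = 126,680 × €136.94 = €17,347,559.20.
Subtracting fixed costs: EBIT = €17,347,559.20 − €8,235,900 = €9,111,659.20. Interest = €1,878,128.00, so EBIT − I = €7,233,531.20.
DCL = contribution ÷ (EBIT − I) = €17,347,559.20 ÷ €7,233,531.20 = 2.3982.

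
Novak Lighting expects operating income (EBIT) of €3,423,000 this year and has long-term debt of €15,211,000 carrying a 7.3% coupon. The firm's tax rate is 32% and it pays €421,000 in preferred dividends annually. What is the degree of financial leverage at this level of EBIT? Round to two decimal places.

2.02

Annual interest charges come to €1,110,403.00.
Pre-tax preferred-dividend burden = €421,000 ÷ (1 − 0.32) = €619,117.65.
DFL = EBIT ÷ [EBIT − I − D_p/(1−t)] = €3,423,000 ÷ [€3,423,000 − €1,110,403.00 − €619,117.65] = €3,423,000 ÷ €1,693,479.35 = 2.0213.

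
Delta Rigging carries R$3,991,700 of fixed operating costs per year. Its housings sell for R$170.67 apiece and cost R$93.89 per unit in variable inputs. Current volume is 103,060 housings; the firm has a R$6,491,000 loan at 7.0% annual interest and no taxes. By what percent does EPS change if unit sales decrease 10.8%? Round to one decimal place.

-24.7%

Total contribution margin = 103,060 × R$76.78 = R$7,912,946.80.
EBIT = R$7,912,946.80 − R$3,991,700 = R$3,921,246.80.
After interest of R$454,370.00, pre-tax earnings = R$3,466,876.80.
DCL = total CM / (EBIT − I) = R$7,912,946.80 / R$3,466,876.80 = 2.2824.
%ΔEPS = DCL × %ΔSales = 2.2824 × -10.8% = -24.7%.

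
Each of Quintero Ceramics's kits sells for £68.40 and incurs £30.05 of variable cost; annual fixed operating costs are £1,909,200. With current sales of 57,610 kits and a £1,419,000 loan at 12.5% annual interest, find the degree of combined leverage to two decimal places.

18.00

Contribution at this volume is 57,610 × £38.35 = £2,209,343.50.
EBIT = £2,209,343.50 − £1,909,200 = £300,143.50. Interest = £177,375.00.
DOL = £2,209,343.50 ÷ £300,143.50 = 7.3610; DFL = £300,143.50 ÷ £122,768.50 = 2.4448.
DCL = DOL × DFL = 7.3610 × 2.4448 = 17.9962.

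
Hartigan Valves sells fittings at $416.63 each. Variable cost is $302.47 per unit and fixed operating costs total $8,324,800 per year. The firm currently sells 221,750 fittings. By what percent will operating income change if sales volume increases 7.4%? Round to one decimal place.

+11.0%

Total contribution margin = 221,750 × $114.16 = $25,314,980.00.
Subtracting fixed costs: EBIT = $25,314,980.00 − $8,324,800 = $16,990,180.00.
So DOL = total CM / EBIT = $25,314,980.00 / $16,990,180.00 = 1.4900.
So EBIT moves 1.4900 × (+7.4%) = +11.0%.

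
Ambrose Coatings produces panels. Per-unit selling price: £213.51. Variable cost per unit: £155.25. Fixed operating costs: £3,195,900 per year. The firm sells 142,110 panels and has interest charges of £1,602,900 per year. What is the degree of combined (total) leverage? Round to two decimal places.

2.38

At 142,110 units, contribution = 142,110 × £58.26 = £8,279,328.60.
EBIT = £8,279,328.60 − £3,195,900 = £5,083,428.60. Interest = £1,602,900.00.
DOL = £8,279,328.60 ÷ £5,083,428.60 = 1.6287; DFL = £5,083,428.60 ÷ £3,480,528.60 = 1.4605.
Combined leverage = 1.6287 × 1.4605 = 2.3787.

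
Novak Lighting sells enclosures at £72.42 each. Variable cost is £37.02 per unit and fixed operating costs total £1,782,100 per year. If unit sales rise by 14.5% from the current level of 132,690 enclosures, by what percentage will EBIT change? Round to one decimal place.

Contribution at this volume is 132,690 × £35.40 = £4,697,226.00.
Operating income = contribution − fixed costs = £4,697,226.00 − £1,782,100 = £2,915,126.00.
So DOL = total CM / EBIT = £4,697,226.00 / £2,915,126.00 = 1.6113.
%ΔEBIT = DOL × %ΔSales = 1.6113 × +14.5% = +23.4%.

+23.4%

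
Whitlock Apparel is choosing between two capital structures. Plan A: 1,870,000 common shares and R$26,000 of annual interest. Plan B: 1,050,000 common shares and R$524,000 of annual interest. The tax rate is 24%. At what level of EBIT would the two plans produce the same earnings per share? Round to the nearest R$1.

R$1,161,683

At indifference, (EBIT − 26,000)(1 − t)/1,870,000 = (EBIT − 524,000)(1 − t)/1,050,000.
Cancelling (1 − t) and cross-multiplying: 1,050,000·(EBIT − 26,000) = 1,870,000·(EBIT − 524,000).
Solving, EBIT = (524,000·1,870,000 − 26,000·1,050,000) / (1,870,000 − 1,050,000) = 952,580,000,000 / 820,000 = 1,161,682.93.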